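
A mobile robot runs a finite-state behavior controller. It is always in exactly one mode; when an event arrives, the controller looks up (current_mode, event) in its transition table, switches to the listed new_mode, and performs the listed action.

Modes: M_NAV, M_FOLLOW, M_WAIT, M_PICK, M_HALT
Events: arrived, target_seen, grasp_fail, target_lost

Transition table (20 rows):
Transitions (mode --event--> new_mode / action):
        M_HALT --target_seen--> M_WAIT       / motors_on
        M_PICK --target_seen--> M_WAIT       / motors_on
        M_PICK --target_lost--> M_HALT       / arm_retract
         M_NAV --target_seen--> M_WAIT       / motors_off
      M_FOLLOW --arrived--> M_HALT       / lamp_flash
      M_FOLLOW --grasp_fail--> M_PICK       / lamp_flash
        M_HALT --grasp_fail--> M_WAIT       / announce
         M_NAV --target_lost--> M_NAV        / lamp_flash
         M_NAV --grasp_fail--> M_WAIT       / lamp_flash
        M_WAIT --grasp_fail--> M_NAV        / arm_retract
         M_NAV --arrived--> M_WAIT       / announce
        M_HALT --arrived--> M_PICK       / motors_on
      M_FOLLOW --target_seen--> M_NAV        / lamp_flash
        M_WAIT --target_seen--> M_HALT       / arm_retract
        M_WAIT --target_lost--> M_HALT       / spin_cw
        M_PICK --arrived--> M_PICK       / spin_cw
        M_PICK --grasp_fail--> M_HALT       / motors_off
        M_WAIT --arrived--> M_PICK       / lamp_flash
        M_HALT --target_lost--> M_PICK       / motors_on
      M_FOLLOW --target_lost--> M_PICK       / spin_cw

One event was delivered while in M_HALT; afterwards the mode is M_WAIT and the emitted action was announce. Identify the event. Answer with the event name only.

try arrived: (M_HALT, arrived) → (M_PICK, motors_on)
try target_seen: (M_HALT, target_seen) → (M_WAIT, motors_on)
try grasp_fail: (M_HALT, grasp_fail) → (M_WAIT, announce)  ← matches
try target_lost: (M_HALT, target_lost) → (M_PICK, motors_on)

grasp_fail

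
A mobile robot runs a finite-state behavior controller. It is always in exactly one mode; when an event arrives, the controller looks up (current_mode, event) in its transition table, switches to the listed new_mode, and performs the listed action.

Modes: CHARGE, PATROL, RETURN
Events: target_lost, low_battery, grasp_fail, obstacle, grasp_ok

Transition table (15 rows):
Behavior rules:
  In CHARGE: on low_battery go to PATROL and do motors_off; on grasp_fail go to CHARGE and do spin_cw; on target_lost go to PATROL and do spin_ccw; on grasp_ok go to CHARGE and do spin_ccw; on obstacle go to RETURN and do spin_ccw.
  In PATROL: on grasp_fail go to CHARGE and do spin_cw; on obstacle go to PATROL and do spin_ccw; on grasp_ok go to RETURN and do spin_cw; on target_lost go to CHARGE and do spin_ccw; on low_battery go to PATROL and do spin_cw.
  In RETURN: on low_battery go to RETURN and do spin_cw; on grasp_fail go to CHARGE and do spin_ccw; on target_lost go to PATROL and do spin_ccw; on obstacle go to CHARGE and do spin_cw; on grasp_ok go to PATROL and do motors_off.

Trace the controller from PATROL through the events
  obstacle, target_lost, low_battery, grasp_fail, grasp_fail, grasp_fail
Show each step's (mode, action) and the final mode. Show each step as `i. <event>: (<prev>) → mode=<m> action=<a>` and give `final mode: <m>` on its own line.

final mode: CHARGE

1. obstacle: (PATROL) → mode=PATROL action=spin_ccw
2. target_lost: (PATROL) → mode=CHARGE action=spin_ccw
3. low_battery: (CHARGE) → mode=PATROL action=motors_off
4. grasp_fail: (PATROL) → mode=CHARGE action=spin_cw
5. grasp_fail: (CHARGE) → mode=CHARGE action=spin_cw
6. grasp_fail: (CHARGE) → mode=CHARGE action=spin_cw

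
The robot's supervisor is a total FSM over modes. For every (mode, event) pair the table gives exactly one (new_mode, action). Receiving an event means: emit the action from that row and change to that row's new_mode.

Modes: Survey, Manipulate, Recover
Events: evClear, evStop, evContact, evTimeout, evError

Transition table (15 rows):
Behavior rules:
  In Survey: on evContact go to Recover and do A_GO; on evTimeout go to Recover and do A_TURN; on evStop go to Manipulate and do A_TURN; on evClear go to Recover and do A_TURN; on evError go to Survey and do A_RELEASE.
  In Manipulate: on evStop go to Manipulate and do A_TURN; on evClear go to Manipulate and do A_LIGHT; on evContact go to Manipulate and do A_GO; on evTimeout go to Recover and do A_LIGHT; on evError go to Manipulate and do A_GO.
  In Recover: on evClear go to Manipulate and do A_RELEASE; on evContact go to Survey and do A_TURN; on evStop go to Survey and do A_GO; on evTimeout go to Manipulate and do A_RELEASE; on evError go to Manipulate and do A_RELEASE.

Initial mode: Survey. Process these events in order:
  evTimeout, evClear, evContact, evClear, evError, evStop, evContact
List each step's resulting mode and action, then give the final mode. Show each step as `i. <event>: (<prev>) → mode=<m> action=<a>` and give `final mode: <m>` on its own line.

final mode: Manipulate

1. evTimeout: (Survey) → mode=Recover action=A_TURN
2. evClear: (Recover) → mode=Manipulate action=A_RELEASE
3. evContact: (Manipulate) → mode=Manipulate action=A_GO
4. evClear: (Manipulate) → mode=Manipulate action=A_LIGHT
5. evError: (Manipulate) → mode=Manipulate action=A_GO
6. evStop: (Manipulate) → mode=Manipulate action=A_TURN
7. evContact: (Manipulate) → mode=Manipulate action=A_GO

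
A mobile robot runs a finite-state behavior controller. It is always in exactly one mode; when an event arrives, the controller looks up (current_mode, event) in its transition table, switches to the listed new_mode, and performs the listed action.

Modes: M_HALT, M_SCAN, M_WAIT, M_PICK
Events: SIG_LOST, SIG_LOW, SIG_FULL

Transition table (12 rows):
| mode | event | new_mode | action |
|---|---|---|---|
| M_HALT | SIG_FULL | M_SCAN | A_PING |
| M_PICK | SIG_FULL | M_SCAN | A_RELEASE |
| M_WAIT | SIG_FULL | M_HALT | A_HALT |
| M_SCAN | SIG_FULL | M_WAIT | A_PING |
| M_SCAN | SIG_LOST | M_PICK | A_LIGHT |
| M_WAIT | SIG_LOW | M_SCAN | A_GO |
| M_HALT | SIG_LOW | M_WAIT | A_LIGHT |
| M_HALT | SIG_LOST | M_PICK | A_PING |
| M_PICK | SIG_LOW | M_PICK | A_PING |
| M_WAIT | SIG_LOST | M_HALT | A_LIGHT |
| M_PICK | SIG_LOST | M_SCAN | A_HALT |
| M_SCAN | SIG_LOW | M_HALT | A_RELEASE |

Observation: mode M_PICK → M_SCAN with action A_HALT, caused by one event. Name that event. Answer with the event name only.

SIG_LOST

try SIG_LOST: (M_PICK, SIG_LOST) → (M_SCAN, A_HALT)  ← matches
try SIG_LOW: (M_PICK, SIG_LOW) → (M_PICK, A_PING)
try SIG_FULL: (M_PICK, SIG_FULL) → (M_SCAN, A_RELEASE)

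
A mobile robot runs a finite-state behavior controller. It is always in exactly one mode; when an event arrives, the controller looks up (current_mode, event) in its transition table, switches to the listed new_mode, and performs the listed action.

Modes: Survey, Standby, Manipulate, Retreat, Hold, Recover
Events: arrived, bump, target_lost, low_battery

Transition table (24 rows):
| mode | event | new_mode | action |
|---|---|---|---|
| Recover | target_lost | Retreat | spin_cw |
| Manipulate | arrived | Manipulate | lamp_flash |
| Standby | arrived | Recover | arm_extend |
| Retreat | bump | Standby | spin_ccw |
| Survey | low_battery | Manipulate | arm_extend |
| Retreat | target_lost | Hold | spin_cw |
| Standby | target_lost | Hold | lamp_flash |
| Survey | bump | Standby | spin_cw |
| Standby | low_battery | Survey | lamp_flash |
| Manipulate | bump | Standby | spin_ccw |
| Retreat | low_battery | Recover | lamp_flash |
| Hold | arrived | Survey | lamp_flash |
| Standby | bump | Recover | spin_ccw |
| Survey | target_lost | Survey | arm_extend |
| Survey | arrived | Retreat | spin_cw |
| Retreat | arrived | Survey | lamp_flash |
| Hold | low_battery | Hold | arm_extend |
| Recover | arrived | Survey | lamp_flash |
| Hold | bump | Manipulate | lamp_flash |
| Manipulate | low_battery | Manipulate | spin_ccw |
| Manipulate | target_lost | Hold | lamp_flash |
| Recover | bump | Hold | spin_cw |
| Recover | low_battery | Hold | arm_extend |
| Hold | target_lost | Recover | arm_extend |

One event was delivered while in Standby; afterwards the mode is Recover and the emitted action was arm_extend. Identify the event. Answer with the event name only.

arrived

try arrived: (Standby, arrived) → (Recover, arm_extend)  ← matches
try bump: (Standby, bump) → (Recover, spin_ccw)
try target_lost: (Standby, target_lost) → (Hold, lamp_flash)
try low_battery: (Standby, low_battery) → (Survey, lamp_flash)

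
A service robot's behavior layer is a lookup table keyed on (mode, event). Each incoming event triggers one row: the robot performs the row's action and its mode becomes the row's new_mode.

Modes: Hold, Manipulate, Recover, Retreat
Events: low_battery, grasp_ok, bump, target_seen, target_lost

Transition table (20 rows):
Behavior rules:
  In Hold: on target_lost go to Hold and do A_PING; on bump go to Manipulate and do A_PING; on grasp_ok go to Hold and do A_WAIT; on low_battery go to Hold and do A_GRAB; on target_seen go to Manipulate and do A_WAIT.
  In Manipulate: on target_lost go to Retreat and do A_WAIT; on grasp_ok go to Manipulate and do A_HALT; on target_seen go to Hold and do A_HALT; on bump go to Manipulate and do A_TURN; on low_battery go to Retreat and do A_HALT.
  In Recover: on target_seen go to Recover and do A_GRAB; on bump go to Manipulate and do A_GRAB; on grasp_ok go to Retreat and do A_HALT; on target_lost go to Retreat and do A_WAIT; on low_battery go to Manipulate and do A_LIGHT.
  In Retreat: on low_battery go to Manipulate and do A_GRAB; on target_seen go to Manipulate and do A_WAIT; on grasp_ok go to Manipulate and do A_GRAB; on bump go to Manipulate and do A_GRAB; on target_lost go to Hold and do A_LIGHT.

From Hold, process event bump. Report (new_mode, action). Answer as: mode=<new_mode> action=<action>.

mode=Manipulate action=A_PING

current mode = Hold; filter table to that mode:
  (Hold, target_lost) → (Hold, A_PING)
  (Hold, bump) → (Manipulate, A_PING)  ← event matches
  (Hold, grasp_ok) → (Hold, A_WAIT)
  (Hold, low_battery) → (Hold, A_GRAB)
  (Hold, target_seen) → (Manipulate, A_WAIT)
event = bump selects (Manipulate, A_PING)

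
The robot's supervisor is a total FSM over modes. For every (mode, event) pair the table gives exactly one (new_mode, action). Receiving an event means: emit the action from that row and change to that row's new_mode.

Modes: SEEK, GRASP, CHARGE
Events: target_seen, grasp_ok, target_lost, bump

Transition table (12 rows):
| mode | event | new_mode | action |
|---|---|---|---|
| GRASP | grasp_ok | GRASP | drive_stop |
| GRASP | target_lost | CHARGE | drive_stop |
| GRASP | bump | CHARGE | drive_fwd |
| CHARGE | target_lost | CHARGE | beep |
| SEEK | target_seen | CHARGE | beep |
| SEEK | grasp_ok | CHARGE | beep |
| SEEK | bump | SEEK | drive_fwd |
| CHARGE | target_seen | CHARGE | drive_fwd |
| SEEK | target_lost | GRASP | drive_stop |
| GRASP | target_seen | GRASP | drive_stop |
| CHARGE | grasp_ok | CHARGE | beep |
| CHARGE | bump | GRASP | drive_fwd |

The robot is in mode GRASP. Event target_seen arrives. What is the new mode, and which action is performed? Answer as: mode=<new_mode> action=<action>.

mode=GRASP action=drive_stop

current mode = GRASP; filter table to that mode:
  (GRASP, grasp_ok) → (GRASP, drive_stop)
  (GRASP, target_lost) → (CHARGE, drive_stop)
  (GRASP, bump) → (CHARGE, drive_fwd)
  (GRASP, target_seen) → (GRASP, drive_stop)  ← event matches
event = target_seen selects (GRASP, drive_stop)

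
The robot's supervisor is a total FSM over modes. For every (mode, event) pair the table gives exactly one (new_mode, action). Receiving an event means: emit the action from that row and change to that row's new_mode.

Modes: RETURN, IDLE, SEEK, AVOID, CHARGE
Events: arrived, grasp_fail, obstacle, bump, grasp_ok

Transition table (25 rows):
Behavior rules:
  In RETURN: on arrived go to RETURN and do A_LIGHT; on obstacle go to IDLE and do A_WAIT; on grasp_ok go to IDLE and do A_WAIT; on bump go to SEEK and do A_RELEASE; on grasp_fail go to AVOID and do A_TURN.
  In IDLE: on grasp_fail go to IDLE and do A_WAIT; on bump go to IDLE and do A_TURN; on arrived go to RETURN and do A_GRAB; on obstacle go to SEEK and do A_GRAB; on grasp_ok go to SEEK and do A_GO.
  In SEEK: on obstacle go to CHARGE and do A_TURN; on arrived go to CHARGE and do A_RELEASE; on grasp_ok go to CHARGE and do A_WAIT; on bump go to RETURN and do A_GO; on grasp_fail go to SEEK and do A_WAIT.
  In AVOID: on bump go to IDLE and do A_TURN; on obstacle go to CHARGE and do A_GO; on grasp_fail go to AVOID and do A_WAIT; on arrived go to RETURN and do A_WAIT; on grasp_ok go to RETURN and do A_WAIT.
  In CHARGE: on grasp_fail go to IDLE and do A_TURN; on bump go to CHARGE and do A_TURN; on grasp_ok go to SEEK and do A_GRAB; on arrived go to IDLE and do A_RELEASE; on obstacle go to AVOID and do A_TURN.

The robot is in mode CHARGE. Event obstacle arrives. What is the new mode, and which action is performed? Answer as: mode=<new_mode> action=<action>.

current mode = CHARGE; filter table to that mode:
  (CHARGE, grasp_fail) → (IDLE, A_TURN)
  (CHARGE, bump) → (CHARGE, A_TURN)
  (CHARGE, grasp_ok) → (SEEK, A_GRAB)
  (CHARGE, arrived) → (IDLE, A_RELEASE)
  (CHARGE, obstacle) → (AVOID, A_TURN)  ← event matches
event = obstacle selects (AVOID, A_TURN)

mode=AVOID action=A_TURN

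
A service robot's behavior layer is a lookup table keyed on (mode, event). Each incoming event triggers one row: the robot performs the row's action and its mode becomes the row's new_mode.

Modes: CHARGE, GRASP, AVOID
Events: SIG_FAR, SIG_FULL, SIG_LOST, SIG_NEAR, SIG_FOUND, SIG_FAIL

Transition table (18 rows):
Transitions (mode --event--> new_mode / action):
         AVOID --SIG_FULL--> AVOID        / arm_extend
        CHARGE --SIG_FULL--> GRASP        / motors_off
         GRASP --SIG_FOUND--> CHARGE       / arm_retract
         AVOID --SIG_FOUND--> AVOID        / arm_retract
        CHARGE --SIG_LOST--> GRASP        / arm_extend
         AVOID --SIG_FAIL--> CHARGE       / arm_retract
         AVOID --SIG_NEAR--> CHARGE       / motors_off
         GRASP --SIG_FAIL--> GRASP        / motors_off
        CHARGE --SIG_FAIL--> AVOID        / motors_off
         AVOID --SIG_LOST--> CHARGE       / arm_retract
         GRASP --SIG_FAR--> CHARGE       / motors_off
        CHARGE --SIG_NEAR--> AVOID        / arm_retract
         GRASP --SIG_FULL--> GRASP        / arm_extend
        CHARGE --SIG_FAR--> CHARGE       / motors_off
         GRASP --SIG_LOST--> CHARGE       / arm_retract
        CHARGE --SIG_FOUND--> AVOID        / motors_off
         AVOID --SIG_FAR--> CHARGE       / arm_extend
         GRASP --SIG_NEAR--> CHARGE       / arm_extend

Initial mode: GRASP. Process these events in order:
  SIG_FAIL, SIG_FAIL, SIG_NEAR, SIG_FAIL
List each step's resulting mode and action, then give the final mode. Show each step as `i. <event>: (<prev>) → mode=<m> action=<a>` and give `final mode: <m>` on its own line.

1. SIG_FAIL: (GRASP) → mode=GRASP action=motors_off
2. SIG_FAIL: (GRASP) → mode=GRASP action=motors_off
3. SIG_NEAR: (GRASP) → mode=CHARGE action=arm_extend
4. SIG_FAIL: (CHARGE) → mode=AVOID action=motors_off

final mode: AVOID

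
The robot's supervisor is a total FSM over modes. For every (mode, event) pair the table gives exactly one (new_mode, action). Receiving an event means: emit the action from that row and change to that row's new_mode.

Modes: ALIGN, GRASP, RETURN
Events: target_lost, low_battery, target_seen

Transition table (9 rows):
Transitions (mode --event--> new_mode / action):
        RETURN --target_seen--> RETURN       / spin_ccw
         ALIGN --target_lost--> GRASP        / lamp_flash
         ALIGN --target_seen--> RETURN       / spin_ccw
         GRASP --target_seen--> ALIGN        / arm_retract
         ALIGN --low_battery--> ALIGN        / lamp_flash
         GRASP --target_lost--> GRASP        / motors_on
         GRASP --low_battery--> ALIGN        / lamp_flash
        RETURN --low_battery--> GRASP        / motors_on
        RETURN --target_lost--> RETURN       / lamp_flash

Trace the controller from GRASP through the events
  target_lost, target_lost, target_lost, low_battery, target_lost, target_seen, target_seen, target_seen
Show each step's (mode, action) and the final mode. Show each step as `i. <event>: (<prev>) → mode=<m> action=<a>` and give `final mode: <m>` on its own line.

final mode: RETURN

1. target_lost: (GRASP) → mode=GRASP action=motors_on
2. target_lost: (GRASP) → mode=GRASP action=motors_on
3. target_lost: (GRASP) → mode=GRASP action=motors_on
4. low_battery: (GRASP) → mode=ALIGN action=lamp_flash
5. target_lost: (ALIGN) → mode=GRASP action=lamp_flash
6. target_seen: (GRASP) → mode=ALIGN action=arm_retract
7. target_seen: (ALIGN) → mode=RETURN action=spin_ccw
8. target_seen: (RETURN) → mode=RETURN action=spin_ccw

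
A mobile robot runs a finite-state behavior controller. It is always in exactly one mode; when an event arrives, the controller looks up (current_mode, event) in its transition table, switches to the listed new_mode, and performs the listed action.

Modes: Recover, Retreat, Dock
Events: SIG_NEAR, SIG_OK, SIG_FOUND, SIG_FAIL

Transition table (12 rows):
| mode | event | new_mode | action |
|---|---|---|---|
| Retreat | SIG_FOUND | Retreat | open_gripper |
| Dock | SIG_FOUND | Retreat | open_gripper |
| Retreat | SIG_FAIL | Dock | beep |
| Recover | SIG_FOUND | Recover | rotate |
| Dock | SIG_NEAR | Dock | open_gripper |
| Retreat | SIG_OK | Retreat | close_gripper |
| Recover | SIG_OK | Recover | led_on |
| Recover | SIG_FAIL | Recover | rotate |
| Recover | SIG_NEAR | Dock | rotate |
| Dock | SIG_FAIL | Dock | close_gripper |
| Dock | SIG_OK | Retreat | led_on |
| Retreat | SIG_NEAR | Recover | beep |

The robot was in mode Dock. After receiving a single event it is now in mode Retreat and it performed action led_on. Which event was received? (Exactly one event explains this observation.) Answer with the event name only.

SIG_OK

try SIG_NEAR: (Dock, SIG_NEAR) → (Dock, open_gripper)
try SIG_OK: (Dock, SIG_OK) → (Retreat, led_on)  ← matches
try SIG_FOUND: (Dock, SIG_FOUND) → (Retreat, open_gripper)
try SIG_FAIL: (Dock, SIG_FAIL) → (Dock, close_gripper)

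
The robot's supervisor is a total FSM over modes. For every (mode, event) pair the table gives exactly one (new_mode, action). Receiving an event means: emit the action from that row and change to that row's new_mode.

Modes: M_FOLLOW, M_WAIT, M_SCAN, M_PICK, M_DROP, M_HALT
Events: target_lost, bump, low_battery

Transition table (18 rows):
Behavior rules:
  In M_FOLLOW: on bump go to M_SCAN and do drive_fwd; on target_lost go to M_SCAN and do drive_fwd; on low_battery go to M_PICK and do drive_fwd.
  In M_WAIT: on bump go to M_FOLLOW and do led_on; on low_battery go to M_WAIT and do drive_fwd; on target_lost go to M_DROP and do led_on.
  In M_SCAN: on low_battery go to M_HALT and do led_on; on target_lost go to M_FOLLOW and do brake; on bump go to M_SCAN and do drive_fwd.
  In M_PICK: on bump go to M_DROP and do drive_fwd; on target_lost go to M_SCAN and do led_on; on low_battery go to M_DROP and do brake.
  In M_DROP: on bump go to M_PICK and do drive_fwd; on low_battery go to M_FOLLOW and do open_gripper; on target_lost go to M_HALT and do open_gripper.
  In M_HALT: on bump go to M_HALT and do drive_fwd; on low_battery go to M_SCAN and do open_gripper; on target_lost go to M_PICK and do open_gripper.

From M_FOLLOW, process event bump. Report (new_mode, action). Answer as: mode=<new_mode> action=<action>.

current mode = M_FOLLOW; filter table to that mode:
  (M_FOLLOW, bump) → (M_SCAN, drive_fwd)  ← event matches
  (M_FOLLOW, target_lost) → (M_SCAN, drive_fwd)
  (M_FOLLOW, low_battery) → (M_PICK, drive_fwd)
event = bump selects (M_SCAN, drive_fwd)

mode=M_SCAN action=drive_fwd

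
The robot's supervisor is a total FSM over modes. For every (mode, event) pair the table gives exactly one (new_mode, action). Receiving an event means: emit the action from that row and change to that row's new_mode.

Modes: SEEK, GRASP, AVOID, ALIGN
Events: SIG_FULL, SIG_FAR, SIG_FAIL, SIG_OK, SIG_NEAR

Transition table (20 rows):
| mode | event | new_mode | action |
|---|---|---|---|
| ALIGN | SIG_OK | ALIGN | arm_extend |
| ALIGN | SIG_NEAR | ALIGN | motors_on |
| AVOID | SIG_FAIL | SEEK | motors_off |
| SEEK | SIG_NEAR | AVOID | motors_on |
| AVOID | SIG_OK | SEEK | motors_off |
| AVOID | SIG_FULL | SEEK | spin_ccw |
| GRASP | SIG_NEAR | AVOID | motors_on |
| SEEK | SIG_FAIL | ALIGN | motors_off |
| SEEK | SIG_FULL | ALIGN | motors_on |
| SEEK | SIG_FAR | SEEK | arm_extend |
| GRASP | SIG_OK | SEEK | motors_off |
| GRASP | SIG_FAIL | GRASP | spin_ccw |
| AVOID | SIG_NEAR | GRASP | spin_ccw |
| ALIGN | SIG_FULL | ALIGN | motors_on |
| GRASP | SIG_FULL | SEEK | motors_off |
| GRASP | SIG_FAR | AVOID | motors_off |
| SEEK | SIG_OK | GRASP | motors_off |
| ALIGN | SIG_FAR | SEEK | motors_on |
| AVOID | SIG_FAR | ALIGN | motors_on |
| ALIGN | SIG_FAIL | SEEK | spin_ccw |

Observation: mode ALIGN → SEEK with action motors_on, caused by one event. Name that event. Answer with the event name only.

try SIG_FULL: (ALIGN, SIG_FULL) → (ALIGN, motors_on)
try SIG_FAR: (ALIGN, SIG_FAR) → (SEEK, motors_on)  ← matches
try SIG_FAIL: (ALIGN, SIG_FAIL) → (SEEK, spin_ccw)
try SIG_OK: (ALIGN, SIG_OK) → (ALIGN, arm_extend)
try SIG_NEAR: (ALIGN, SIG_NEAR) → (ALIGN, motors_on)

SIG_FAR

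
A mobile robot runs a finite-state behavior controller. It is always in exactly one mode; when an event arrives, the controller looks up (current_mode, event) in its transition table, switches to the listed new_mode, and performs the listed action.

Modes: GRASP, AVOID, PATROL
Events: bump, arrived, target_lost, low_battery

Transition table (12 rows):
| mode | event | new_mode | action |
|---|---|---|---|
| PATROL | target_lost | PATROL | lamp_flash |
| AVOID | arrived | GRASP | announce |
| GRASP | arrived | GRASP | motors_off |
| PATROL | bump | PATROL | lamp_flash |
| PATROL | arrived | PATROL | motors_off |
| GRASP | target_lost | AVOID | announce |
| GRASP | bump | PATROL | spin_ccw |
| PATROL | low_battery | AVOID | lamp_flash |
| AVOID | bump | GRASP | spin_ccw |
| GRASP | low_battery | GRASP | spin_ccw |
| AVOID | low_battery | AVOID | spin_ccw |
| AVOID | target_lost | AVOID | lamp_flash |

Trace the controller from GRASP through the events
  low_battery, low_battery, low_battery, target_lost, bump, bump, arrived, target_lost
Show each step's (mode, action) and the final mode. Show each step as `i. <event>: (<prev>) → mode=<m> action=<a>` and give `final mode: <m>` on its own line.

1. low_battery: (GRASP) → mode=GRASP action=spin_ccw
2. low_battery: (GRASP) → mode=GRASP action=spin_ccw
3. low_battery: (GRASP) → mode=GRASP action=spin_ccw
4. target_lost: (GRASP) → mode=AVOID action=announce
5. bump: (AVOID) → mode=GRASP action=spin_ccw
6. bump: (GRASP) → mode=PATROL action=spin_ccw
7. arrived: (PATROL) → mode=PATROL action=motors_off
8. target_lost: (PATROL) → mode=PATROL action=lamp_flash

final mode: PATROL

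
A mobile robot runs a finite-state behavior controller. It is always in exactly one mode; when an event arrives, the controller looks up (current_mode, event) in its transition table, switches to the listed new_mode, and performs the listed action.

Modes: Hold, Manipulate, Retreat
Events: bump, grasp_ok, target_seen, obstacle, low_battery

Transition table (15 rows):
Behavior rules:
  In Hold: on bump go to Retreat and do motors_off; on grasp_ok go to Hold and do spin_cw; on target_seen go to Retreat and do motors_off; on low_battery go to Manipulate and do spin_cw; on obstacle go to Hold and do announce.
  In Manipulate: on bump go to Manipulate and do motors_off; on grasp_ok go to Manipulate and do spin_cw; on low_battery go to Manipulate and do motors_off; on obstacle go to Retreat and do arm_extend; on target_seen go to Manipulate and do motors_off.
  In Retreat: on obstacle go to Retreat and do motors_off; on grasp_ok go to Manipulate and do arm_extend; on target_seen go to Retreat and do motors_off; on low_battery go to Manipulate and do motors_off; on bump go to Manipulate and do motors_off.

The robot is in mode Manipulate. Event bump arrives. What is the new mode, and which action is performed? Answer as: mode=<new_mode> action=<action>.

current mode = Manipulate; filter table to that mode:
  (Manipulate, bump) → (Manipulate, motors_off)  ← event matches
  (Manipulate, grasp_ok) → (Manipulate, spin_cw)
  (Manipulate, low_battery) → (Manipulate, motors_off)
  (Manipulate, obstacle) → (Retreat, arm_extend)
  (Manipulate, target_seen) → (Manipulate, motors_off)
event = bump selects (Manipulate, motors_off)

mode=Manipulate action=motors_off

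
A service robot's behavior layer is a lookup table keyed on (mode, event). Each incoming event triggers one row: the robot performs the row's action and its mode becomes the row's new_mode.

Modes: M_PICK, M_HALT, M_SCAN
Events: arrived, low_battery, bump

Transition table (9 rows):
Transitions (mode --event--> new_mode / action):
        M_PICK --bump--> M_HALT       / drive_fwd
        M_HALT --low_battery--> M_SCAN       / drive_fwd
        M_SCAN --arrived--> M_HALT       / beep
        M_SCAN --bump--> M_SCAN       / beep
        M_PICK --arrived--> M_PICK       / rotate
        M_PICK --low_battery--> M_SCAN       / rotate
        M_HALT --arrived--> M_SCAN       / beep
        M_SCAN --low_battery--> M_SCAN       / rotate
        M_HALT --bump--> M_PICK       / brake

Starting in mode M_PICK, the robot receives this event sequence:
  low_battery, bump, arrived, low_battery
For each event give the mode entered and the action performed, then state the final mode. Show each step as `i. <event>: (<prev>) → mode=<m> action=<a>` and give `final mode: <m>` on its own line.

1. low_battery: (M_PICK) → mode=M_SCAN action=rotate
2. bump: (M_SCAN) → mode=M_SCAN action=beep
3. arrived: (M_SCAN) → mode=M_HALT action=beep
4. low_battery: (M_HALT) → mode=M_SCAN action=drive_fwd

final mode: M_SCAN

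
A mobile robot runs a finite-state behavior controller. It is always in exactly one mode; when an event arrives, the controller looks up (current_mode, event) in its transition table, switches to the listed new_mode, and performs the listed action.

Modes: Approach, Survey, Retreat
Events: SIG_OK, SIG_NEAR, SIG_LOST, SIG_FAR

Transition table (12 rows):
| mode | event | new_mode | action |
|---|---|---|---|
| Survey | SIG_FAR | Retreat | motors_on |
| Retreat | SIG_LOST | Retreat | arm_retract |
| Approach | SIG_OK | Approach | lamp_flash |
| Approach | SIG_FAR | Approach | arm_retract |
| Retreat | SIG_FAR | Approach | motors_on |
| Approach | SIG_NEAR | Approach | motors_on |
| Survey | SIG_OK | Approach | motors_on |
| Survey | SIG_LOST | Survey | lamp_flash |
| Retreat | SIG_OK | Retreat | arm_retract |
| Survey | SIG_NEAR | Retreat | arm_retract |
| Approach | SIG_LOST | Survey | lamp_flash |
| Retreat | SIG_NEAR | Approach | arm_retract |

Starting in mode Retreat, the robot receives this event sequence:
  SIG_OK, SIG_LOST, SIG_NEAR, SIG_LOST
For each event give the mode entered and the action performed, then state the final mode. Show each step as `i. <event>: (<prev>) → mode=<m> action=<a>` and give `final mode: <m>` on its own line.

1. SIG_OK: (Retreat) → mode=Retreat action=arm_retract
2. SIG_LOST: (Retreat) → mode=Retreat action=arm_retract
3. SIG_NEAR: (Retreat) → mode=Approach action=arm_retract
4. SIG_LOST: (Approach) → mode=Survey action=lamp_flash

final mode: Survey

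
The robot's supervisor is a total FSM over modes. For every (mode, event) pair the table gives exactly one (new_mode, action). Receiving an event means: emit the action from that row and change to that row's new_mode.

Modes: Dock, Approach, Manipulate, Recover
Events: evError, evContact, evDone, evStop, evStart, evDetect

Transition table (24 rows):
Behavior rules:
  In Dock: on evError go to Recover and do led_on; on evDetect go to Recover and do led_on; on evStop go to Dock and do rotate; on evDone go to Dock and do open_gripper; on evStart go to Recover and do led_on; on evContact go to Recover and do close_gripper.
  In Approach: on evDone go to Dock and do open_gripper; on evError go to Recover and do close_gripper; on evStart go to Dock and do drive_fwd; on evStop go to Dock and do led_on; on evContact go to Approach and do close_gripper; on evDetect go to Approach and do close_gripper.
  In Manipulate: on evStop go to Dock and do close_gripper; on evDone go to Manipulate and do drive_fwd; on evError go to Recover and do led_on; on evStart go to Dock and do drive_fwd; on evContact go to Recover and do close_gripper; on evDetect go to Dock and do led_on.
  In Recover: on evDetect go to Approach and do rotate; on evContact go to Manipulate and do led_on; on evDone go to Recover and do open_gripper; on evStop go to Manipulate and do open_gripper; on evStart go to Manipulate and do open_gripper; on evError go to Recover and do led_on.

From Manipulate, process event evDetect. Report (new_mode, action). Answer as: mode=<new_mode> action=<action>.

current mode = Manipulate; filter table to that mode:
  (Manipulate, evStop) → (Dock, close_gripper)
  (Manipulate, evDone) → (Manipulate, drive_fwd)
  (Manipulate, evError) → (Recover, led_on)
  (Manipulate, evStart) → (Dock, drive_fwd)
  (Manipulate, evContact) → (Recover, close_gripper)
  (Manipulate, evDetect) → (Dock, led_on)  ← event matches
event = evDetect selects (Dock, led_on)

mode=Dock action=led_on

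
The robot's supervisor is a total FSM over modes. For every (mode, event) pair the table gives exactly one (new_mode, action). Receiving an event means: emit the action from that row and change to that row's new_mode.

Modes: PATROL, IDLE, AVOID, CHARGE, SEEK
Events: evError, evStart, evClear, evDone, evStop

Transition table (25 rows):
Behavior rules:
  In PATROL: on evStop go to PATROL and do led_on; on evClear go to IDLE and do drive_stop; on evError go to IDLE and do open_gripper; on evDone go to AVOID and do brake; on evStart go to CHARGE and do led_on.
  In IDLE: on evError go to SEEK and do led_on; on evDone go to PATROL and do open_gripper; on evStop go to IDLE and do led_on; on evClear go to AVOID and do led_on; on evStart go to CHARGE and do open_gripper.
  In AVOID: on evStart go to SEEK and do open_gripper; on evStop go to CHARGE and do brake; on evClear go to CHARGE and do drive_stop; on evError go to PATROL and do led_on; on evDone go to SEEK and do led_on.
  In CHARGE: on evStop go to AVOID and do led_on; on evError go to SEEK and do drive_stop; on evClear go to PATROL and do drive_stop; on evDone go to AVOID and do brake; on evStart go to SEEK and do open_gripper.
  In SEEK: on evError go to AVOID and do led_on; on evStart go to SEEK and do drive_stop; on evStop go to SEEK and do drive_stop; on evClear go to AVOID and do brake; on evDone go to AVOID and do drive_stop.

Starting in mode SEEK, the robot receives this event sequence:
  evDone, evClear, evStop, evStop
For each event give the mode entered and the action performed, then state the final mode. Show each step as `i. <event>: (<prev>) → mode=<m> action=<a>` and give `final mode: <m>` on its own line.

1. evDone: (SEEK) → mode=AVOID action=drive_stop
2. evClear: (AVOID) → mode=CHARGE action=drive_stop
3. evStop: (CHARGE) → mode=AVOID action=led_on
4. evStop: (AVOID) → mode=CHARGE action=brake

final mode: CHARGE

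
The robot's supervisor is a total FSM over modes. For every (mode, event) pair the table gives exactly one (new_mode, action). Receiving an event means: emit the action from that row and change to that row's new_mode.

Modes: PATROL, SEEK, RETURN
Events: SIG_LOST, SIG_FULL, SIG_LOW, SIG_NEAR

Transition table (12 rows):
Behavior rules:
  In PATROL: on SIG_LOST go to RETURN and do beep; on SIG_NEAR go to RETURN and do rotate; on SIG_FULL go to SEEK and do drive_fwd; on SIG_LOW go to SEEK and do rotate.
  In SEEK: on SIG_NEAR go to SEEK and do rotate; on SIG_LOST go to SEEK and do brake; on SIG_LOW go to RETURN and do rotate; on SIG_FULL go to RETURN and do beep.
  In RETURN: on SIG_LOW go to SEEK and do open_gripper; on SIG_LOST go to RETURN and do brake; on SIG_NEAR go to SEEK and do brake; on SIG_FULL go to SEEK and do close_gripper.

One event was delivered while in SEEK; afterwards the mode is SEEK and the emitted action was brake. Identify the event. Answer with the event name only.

try SIG_LOST: (SEEK, SIG_LOST) → (SEEK, brake)  ← matches
try SIG_FULL: (SEEK, SIG_FULL) → (RETURN, beep)
try SIG_LOW: (SEEK, SIG_LOW) → (RETURN, rotate)
try SIG_NEAR: (SEEK, SIG_NEAR) → (SEEK, rotate)

SIG_LOST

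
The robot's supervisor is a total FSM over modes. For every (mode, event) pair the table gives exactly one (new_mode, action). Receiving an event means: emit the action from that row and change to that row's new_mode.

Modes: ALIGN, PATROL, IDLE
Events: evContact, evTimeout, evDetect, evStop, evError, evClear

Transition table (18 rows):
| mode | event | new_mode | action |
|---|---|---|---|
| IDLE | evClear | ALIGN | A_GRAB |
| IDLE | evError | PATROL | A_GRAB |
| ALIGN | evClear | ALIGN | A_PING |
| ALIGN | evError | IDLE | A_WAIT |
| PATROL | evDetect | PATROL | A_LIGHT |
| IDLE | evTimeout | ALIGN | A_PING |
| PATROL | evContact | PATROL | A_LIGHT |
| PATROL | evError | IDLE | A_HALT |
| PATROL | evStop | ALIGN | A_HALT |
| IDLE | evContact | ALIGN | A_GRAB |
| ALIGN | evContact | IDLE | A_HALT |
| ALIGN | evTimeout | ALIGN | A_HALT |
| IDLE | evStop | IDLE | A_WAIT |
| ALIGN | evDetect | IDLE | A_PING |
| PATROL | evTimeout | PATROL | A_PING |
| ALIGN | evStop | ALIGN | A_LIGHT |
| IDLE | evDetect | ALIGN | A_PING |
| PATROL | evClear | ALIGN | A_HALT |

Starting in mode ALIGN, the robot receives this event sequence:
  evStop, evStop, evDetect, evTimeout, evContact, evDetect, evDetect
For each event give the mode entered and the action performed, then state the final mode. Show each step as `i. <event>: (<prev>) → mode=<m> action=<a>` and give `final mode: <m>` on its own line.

final mode: IDLE

1. evStop: (ALIGN) → mode=ALIGN action=A_LIGHT
2. evStop: (ALIGN) → mode=ALIGN action=A_LIGHT
3. evDetect: (ALIGN) → mode=IDLE action=A_PING
4. evTimeout: (IDLE) → mode=ALIGN action=A_PING
5. evContact: (ALIGN) → mode=IDLE action=A_HALT
6. evDetect: (IDLE) → mode=ALIGN action=A_PING
7. evDetect: (ALIGN) → mode=IDLE action=A_PING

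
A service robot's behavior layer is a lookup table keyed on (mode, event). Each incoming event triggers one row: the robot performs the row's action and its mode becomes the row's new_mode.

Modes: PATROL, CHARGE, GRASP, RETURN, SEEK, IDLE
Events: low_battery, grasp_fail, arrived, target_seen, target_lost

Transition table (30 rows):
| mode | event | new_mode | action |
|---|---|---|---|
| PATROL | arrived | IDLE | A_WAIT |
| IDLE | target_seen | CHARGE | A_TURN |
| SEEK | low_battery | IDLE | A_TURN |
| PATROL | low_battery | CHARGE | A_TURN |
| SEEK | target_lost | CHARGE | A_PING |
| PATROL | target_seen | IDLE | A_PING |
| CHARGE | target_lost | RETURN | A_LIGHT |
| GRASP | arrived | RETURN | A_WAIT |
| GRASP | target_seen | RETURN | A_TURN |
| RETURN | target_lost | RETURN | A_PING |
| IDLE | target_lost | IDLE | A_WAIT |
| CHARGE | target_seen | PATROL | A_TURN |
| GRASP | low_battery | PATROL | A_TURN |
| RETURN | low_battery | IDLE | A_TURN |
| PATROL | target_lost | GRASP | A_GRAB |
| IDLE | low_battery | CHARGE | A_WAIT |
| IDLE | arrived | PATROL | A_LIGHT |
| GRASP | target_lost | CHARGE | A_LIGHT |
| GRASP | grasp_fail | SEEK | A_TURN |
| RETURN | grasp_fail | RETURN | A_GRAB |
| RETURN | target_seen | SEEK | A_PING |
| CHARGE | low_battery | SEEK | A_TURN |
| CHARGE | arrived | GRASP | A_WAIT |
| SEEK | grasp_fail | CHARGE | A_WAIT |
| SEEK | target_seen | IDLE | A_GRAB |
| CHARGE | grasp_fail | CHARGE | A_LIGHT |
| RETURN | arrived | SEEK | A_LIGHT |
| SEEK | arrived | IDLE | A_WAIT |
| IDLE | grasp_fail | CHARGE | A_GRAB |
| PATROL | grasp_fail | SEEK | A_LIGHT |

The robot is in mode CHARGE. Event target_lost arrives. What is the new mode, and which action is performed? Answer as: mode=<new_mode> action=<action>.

mode=RETURN action=A_LIGHT

current mode = CHARGE; filter table to that mode:
  (CHARGE, target_lost) → (RETURN, A_LIGHT)  ← event matches
  (CHARGE, target_seen) → (PATROL, A_TURN)
  (CHARGE, low_battery) → (SEEK, A_TURN)
  (CHARGE, arrived) → (GRASP, A_WAIT)
  (CHARGE, grasp_fail) → (CHARGE, A_LIGHT)
event = target_lost selects (RETURN, A_LIGHT)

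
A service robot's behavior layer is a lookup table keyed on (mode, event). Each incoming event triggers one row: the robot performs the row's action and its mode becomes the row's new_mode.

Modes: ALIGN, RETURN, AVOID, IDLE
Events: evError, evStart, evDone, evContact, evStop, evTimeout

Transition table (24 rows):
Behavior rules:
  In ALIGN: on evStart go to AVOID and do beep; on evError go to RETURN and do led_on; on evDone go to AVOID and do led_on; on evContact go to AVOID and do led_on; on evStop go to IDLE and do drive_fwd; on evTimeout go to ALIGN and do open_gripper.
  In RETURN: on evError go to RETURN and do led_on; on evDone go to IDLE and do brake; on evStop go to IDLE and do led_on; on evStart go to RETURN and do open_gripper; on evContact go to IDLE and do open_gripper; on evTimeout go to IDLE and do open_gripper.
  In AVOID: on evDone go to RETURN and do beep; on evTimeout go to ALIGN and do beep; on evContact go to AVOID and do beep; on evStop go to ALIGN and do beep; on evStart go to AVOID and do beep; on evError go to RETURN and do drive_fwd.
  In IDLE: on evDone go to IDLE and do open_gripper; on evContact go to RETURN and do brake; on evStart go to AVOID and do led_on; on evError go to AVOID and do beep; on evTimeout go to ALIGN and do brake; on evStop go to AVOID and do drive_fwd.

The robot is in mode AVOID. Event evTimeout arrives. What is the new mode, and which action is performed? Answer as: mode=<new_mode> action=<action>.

current mode = AVOID; filter table to that mode:
  (AVOID, evDone) → (RETURN, beep)
  (AVOID, evTimeout) → (ALIGN, beep)  ← event matches
  (AVOID, evContact) → (AVOID, beep)
  (AVOID, evStop) → (ALIGN, beep)
  (AVOID, evStart) → (AVOID, beep)
  (AVOID, evError) → (RETURN, drive_fwd)
event = evTimeout selects (ALIGN, beep)

mode=ALIGN action=beep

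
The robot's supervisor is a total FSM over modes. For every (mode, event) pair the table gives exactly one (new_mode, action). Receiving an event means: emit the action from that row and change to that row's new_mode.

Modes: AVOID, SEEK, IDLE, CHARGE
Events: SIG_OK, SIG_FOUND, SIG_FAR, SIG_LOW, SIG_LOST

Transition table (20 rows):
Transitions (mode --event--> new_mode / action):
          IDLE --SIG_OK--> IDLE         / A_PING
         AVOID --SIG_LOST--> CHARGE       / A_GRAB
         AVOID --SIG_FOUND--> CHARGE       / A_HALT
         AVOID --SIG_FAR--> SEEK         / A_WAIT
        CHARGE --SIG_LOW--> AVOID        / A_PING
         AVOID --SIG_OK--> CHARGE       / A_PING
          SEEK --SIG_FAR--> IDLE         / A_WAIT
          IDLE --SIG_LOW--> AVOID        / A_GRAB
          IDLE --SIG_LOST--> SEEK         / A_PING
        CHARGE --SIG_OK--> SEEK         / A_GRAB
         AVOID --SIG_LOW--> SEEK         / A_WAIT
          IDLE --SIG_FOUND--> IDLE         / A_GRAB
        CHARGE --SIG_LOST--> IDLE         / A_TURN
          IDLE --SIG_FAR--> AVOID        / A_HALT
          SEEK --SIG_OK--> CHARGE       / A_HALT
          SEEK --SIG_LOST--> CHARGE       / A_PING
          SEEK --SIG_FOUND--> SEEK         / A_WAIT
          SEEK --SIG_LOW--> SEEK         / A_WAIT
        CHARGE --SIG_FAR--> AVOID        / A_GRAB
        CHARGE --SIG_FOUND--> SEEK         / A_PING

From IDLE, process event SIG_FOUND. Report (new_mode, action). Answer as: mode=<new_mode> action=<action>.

mode=IDLE action=A_GRAB

current mode = IDLE; filter table to that mode:
  (IDLE, SIG_OK) → (IDLE, A_PING)
  (IDLE, SIG_LOW) → (AVOID, A_GRAB)
  (IDLE, SIG_LOST) → (SEEK, A_PING)
  (IDLE, SIG_FOUND) → (IDLE, A_GRAB)  ← event matches
  (IDLE, SIG_FAR) → (AVOID, A_HALT)
event = SIG_FOUND selects (IDLE, A_GRAB)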